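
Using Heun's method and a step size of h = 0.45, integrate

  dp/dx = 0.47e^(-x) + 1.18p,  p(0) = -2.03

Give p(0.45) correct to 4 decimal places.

-3.1648

Heun: k1 = f(x_n, p_n); k2 = f(x_n + h, p_n + h·k1); p_{n+1} = p_n + (h/2)·(k1 + k2).
x=0.000000, p=-2.030000:
  k1 = f(0.000000, -2.030000) = -1.925400
  k2 = f(0.450000, -2.896430) = -3.118102
  p ← -2.030000 + (0.45/2)·(-1.925400 + (-3.118102)) = -3.164788
p(0.45) ≈ -3.1648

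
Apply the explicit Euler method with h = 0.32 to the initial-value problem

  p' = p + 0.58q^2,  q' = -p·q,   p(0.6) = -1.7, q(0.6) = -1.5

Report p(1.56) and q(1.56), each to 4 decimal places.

Euler on (p,q): p_{n+1} = p_n + h·p', q_{n+1} = q_n + h·q'.
0.600000: (-1.700000, -1.500000); f=(-0.395000, -2.550000) → (-1.826400, -2.316000)
0.920000: (-1.826400, -2.316000); f=(1.284636, -4.229942) → (-1.415316, -3.669582)
1.240000: (-1.415316, -3.669582); f=(6.394864, -5.193619) → (0.631040, -5.331540)
(p(1.56), q(1.56)) ≈ (0.6310, -5.3315)

0.6310, -5.3315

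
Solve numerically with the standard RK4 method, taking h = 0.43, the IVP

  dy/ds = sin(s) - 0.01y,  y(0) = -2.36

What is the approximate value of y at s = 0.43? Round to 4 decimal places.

-2.2590

RK4: k1 = f(s_n, y_n); k2 = f(s_n + h/2, y_n + (h/2)·k1); k3 = f(s_n + h/2, y_n + (h/2)·k2); k4 = f(s_n + h, y_n + h·k3); y_{n+1} = y_n + (h/6)·(k1 + 2k2 + 2k3 + k4).
s=0.000000, y=-2.360000:
  k1 = f(0.000000, -2.360000) = 0.023600
  k2 = f(0.215000, -2.354926) = 0.236897
  k3 = f(0.215000, -2.309067) = 0.236438
  k4 = f(0.430000, -2.258332) = 0.439454
  y ← -2.360000 + (0.43/6)·(k1 + 2k2 + 2k3 + k4) = -2.258970
y(0.43) ≈ -2.2590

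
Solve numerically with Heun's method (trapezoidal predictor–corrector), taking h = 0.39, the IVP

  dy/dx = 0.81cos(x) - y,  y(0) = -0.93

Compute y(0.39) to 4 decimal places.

Heun: k1 = f(x_n, y_n); k2 = f(x_n + h, y_n + h·k1); y_{n+1} = y_n + (h/2)·(k1 + k2).
x=0.000000, y=-0.930000:
  k1 = f(0.000000, -0.930000) = 1.740000
  k2 = f(0.390000, -0.251400) = 1.000576
  y ← -0.930000 + (0.39/2)·(1.740000 + 1.000576) = -0.395588
y(0.39) ≈ -0.3956

-0.3956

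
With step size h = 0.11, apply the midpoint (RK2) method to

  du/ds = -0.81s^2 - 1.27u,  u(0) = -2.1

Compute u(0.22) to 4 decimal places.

-1.5923

Midpoint: k1 = f(s_n, u_n); k2 = f(s_n + h/2, u_n + (h/2)·k1); u_{n+1} = u_n + h·k2.
s=0.000000, u=-2.100000:
  k1 = f(0.000000, -2.100000) = 2.667000
  k2 = f(0.055000, -1.953315) = 2.478260
  u ← -2.100000 + 0.11·2.478260 = -1.827391
s=0.110000, u=-1.827391:
  k1 = f(0.110000, -1.827391) = 2.310986
  k2 = f(0.165000, -1.700287) = 2.137312
  u ← -1.827391 + 0.11·2.137312 = -1.592287
u(0.22) ≈ -1.5923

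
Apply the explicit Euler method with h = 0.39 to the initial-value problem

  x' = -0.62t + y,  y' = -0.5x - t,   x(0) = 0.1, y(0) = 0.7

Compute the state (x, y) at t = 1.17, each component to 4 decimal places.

0.5332, 0.0454

Euler on (x,y): x_{n+1} = x_n + h·x', y_{n+1} = y_n + h·y'.
0.000000: (0.100000, 0.700000); f=(0.700000, -0.050000) → (0.373000, 0.680500)
0.390000: (0.373000, 0.680500); f=(0.438700, -0.576500) → (0.544093, 0.455665)
0.780000: (0.544093, 0.455665); f=(-0.027935, -1.052046) → (0.533198, 0.045367)
(x(1.17), y(1.17)) ≈ (0.5332, 0.0454)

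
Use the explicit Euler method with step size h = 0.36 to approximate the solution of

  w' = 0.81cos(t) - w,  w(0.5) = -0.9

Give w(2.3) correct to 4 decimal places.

-0.0697

Euler: w_{n+1} = w_n + h·f(t_n, w_n).
t=0.500000, w=-0.900000: f=1.610842 → w ← -0.900000 + 0.36·1.610842 = -0.320097
t=0.860000, w=-0.320097: f=0.848571 → w ← -0.320097 + 0.36·0.848571 = -0.014611
t=1.220000, w=-0.014611: f=0.292964 → w ← -0.014611 + 0.36·0.292964 = 0.090856
t=1.580000, w=0.090856: f=-0.098311 → w ← 0.090856 + 0.36·(-0.098311) = 0.055464
t=1.940000, w=0.055464: f=-0.347771 → w ← 0.055464 + 0.36·(-0.347771) = -0.069734
w(2.3) ≈ -0.0697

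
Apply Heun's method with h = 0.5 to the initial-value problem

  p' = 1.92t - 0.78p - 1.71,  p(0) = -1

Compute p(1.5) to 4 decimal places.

-0.2518

Heun: k1 = f(t_n, p_n); k2 = f(t_n + h, p_n + h·k1); p_{n+1} = p_n + (h/2)·(k1 + k2).
t=0.000000, p=-1.000000:
  k1 = f(0.000000, -1.000000) = -0.930000
  k2 = f(0.500000, -1.465000) = 0.392700
  p ← -1.000000 + (0.5/2)·(-0.930000 + 0.392700) = -1.134325
t=0.500000, p=-1.134325:
  k1 = f(0.500000, -1.134325) = 0.134774
  k2 = f(1.000000, -1.066938) = 1.042212
  p ← -1.134325 + (0.5/2)·(0.134774 + 1.042212) = -0.840079
t=1.000000, p=-0.840079:
  k1 = f(1.000000, -0.840079) = 0.865261
  k2 = f(1.500000, -0.407448) = 1.487809
  p ← -0.840079 + (0.5/2)·(0.865261 + 1.487809) = -0.251811
p(1.5) ≈ -0.2518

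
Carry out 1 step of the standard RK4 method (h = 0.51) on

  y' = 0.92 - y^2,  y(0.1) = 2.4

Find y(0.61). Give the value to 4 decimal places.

1.2552

RK4: k1 = f(t_n, y_n); k2 = f(t_n + h/2, y_n + (h/2)·k1); k3 = f(t_n + h/2, y_n + (h/2)·k2); k4 = f(t_n + h, y_n + h·k3); y_{n+1} = y_n + (h/6)·(k1 + 2k2 + 2k3 + k4).
t=0.100000, y=2.400000:
  k1 = f(0.100000, 2.400000) = -4.840000
  k2 = f(0.355000, 1.165800) = -0.439090
  k3 = f(0.355000, 2.288032) = -4.315091
  k4 = f(0.610000, 0.199304) = 0.880278
  y ← 2.400000 + (0.51/6)·(k1 + 2k2 + 2k3 + k4) = 1.255213
y(0.61) ≈ 1.2552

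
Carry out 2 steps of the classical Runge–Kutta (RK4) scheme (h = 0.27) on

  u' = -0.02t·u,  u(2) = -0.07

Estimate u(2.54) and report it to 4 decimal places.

RK4: k1 = f(t_n, u_n); k2 = f(t_n + h/2, u_n + (h/2)·k1); k3 = f(t_n + h/2, u_n + (h/2)·k2); k4 = f(t_n + h, u_n + h·k3); u_{n+1} = u_n + (h/6)·(k1 + 2k2 + 2k3 + k4).
t=2.000000, u=-0.070000:
  k1 = f(2.000000, -0.070000) = 0.002800
  k2 = f(2.135000, -0.069622) = 0.002973
  k3 = f(2.135000, -0.069599) = 0.002972
  k4 = f(2.270000, -0.069198) = 0.003142
  u ← -0.070000 + (0.27/6)·(k1 + 2k2 + 2k3 + k4) = -0.069198
t=2.270000, u=-0.069198:
  k1 = f(2.270000, -0.069198) = 0.003142
  k2 = f(2.405000, -0.068773) = 0.003308
  k3 = f(2.405000, -0.068751) = 0.003307
  k4 = f(2.540000, -0.068305) = 0.003470
  u ← -0.069198 + (0.27/6)·(k1 + 2k2 + 2k3 + k4) = -0.068305
u(2.54) ≈ -0.0683

-0.0683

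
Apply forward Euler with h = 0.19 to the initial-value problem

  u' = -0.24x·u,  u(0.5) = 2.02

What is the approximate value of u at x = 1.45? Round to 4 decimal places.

Euler: u_{n+1} = u_n + h·f(x_n, u_n).
x=0.500000, u=2.020000: f=-0.242400 → u ← 2.020000 + 0.19·(-0.242400) = 1.973944
x=0.690000, u=1.973944: f=-0.326885 → u ← 1.973944 + 0.19·(-0.326885) = 1.911836
x=0.880000, u=1.911836: f=-0.403780 → u ← 1.911836 + 0.19·(-0.403780) = 1.835118
x=1.070000, u=1.835118: f=-0.471258 → u ← 1.835118 + 0.19·(-0.471258) = 1.745579
x=1.260000, u=1.745579: f=-0.527863 → u ← 1.745579 + 0.19·(-0.527863) = 1.645285
u(1.45) ≈ 1.6453

1.6453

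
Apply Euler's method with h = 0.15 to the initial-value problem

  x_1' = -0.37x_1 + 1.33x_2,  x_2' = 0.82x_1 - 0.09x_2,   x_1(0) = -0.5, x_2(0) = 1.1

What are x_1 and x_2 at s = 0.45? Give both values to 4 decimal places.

Euler on (x_1,x_2): x_1_{n+1} = x_1_n + h·x_1', x_2_{n+1} = x_2_n + h·x_2'.
0.000000: (-0.500000, 1.100000); f=(1.648000, -0.509000) → (-0.252800, 1.023650)
0.150000: (-0.252800, 1.023650); f=(1.454991, -0.299424) → (-0.034551, 0.978736)
0.300000: (-0.034551, 0.978736); f=(1.314503, -0.116418) → (0.162624, 0.961274)
(x_1(0.45), x_2(0.45)) ≈ (0.1626, 0.9613)

0.1626, 0.9613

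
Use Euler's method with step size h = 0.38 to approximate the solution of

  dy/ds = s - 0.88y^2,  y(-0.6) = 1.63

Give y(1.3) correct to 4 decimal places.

0.7821

Euler: y_{n+1} = y_n + h·f(s_n, y_n).
s=-0.600000, y=1.630000: f=-2.938072 → y ← 1.630000 + 0.38·(-2.938072) = 0.513533
s=-0.220000, y=0.513533: f=-0.452070 → y ← 0.513533 + 0.38·(-0.452070) = 0.341746
s=0.160000, y=0.341746: f=0.057224 → y ← 0.341746 + 0.38·0.057224 = 0.363491
s=0.540000, y=0.363491: f=0.423729 → y ← 0.363491 + 0.38·0.423729 = 0.524508
s=0.920000, y=0.524508: f=0.677904 → y ← 0.524508 + 0.38·0.677904 = 0.782112
y(1.3) ≈ 0.7821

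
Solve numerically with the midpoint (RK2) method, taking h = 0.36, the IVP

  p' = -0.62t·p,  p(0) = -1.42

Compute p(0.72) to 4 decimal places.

-1.2053

Midpoint: k1 = f(t_n, p_n); k2 = f(t_n + h/2, p_n + (h/2)·k1); p_{n+1} = p_n + h·k2.
t=0.000000, p=-1.420000:
  k1 = f(0.000000, -1.420000) = 0.000000
  k2 = f(0.180000, -1.420000) = 0.158472
  p ← -1.420000 + 0.36·0.158472 = -1.362950
t=0.360000, p=-1.362950:
  k1 = f(0.360000, -1.362950) = 0.304210
  k2 = f(0.540000, -1.308192) = 0.437983
  p ← -1.362950 + 0.36·0.437983 = -1.205276
p(0.72) ≈ -1.2053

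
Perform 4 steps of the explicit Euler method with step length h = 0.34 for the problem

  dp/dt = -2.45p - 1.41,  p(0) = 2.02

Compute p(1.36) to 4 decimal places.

Euler: p_{n+1} = p_n + h·f(t_n, p_n).
t=0.000000, p=2.020000: f=-6.359000 → p ← 2.020000 + 0.34·(-6.359000) = -0.142060
t=0.340000, p=-0.142060: f=-1.061953 → p ← -0.142060 + 0.34·(-1.061953) = -0.503124
t=0.680000, p=-0.503124: f=-0.177346 → p ← -0.503124 + 0.34·(-0.177346) = -0.563422
t=1.020000, p=-0.563422: f=-0.029617 → p ← -0.563422 + 0.34·(-0.029617) = -0.573491
p(1.36) ≈ -0.5735

-0.5735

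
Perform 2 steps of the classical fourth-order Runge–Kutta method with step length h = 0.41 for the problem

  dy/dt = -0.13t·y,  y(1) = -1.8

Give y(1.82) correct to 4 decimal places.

RK4: k1 = f(t_n, y_n); k2 = f(t_n + h/2, y_n + (h/2)·k1); k3 = f(t_n + h/2, y_n + (h/2)·k2); k4 = f(t_n + h, y_n + h·k3); y_{n+1} = y_n + (h/6)·(k1 + 2k2 + 2k3 + k4).
t=1.000000, y=-1.800000:
  k1 = f(1.000000, -1.800000) = 0.234000
  k2 = f(1.205000, -1.752030) = 0.274455
  k3 = f(1.205000, -1.743737) = 0.273156
  k4 = f(1.410000, -1.688006) = 0.309411
  y ← -1.800000 + (0.41/6)·(k1 + 2k2 + 2k3 + k4) = -1.688027
t=1.410000, y=-1.688027:
  k1 = f(1.410000, -1.688027) = 0.309415
  k2 = f(1.615000, -1.624596) = 0.341084
  k3 = f(1.615000, -1.618104) = 0.339721
  k4 = f(1.820000, -1.548741) = 0.366432
  y ← -1.688027 + (0.41/6)·(k1 + 2k2 + 2k3 + k4) = -1.548800
y(1.82) ≈ -1.5488

-1.5488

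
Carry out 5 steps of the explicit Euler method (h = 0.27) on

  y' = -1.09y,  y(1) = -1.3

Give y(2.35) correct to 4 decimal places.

-0.2275

Euler: y_{n+1} = y_n + h·f(s_n, y_n).
s=1.000000, y=-1.300000: f=1.417000 → y ← -1.300000 + 0.27·1.417000 = -0.917410
s=1.270000, y=-0.917410: f=0.999977 → y ← -0.917410 + 0.27·0.999977 = -0.647416
s=1.540000, y=-0.647416: f=0.705684 → y ← -0.647416 + 0.27·0.705684 = -0.456882
s=1.810000, y=-0.456882: f=0.498001 → y ← -0.456882 + 0.27·0.498001 = -0.322421
s=2.080000, y=-0.322421: f=0.351439 → y ← -0.322421 + 0.27·0.351439 = -0.227533
y(2.35) ≈ -0.2275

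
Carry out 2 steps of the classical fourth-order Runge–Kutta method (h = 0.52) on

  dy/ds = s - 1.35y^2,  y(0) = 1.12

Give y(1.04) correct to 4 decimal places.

RK4: k1 = f(s_n, y_n); k2 = f(s_n + h/2, y_n + (h/2)·k1); k3 = f(s_n + h/2, y_n + (h/2)·k2); k4 = f(s_n + h, y_n + h·k3); y_{n+1} = y_n + (h/6)·(k1 + 2k2 + 2k3 + k4).
s=0.000000, y=1.120000:
  k1 = f(0.000000, 1.120000) = -1.693440
  k2 = f(0.260000, 0.679706) = -0.363700
  k3 = f(0.260000, 1.025438) = -1.159556
  k4 = f(0.520000, 0.517031) = 0.159117
  y ← 1.120000 + (0.52/6)·(k1 + 2k2 + 2k3 + k4) = 0.722994
s=0.520000, y=0.722994:
  k1 = f(0.520000, 0.722994) = -0.185673
  k2 = f(0.780000, 0.674719) = 0.165418
  k3 = f(0.780000, 0.766003) = -0.012127
  k4 = f(1.040000, 0.716688) = 0.346583
  y ← 0.722994 + (0.52/6)·(k1 + 2k2 + 2k3 + k4) = 0.763510
y(1.04) ≈ 0.7635

0.7635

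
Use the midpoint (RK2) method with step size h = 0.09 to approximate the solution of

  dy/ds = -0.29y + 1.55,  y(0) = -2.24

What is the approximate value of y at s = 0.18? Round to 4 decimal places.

Midpoint: k1 = f(s_n, y_n); k2 = f(s_n + h/2, y_n + (h/2)·k1); y_{n+1} = y_n + h·k2.
s=0.000000, y=-2.240000:
  k1 = f(0.000000, -2.240000) = 2.199600
  k2 = f(0.045000, -2.141018) = 2.170895
  y ← -2.240000 + 0.09·2.170895 = -2.044619
s=0.090000, y=-2.044619:
  k1 = f(0.090000, -2.044619) = 2.142940
  k2 = f(0.135000, -1.948187) = 2.114974
  y ← -2.044619 + 0.09·2.114974 = -1.854272
y(0.18) ≈ -1.8543

-1.8543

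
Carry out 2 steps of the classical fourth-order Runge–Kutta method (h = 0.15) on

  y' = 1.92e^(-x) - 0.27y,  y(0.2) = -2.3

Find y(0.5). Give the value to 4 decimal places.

RK4: k1 = f(x_n, y_n); k2 = f(x_n + h/2, y_n + (h/2)·k1); k3 = f(x_n + h/2, y_n + (h/2)·k2); k4 = f(x_n + h, y_n + h·k3); y_{n+1} = y_n + (h/6)·(k1 + 2k2 + 2k3 + k4).
x=0.200000, y=-2.300000:
  k1 = f(0.200000, -2.300000) = 2.192963
  k2 = f(0.275000, -2.135528) = 2.034971
  k3 = f(0.275000, -2.147377) = 2.038170
  k4 = f(0.350000, -1.994274) = 1.891455
  y ← -2.300000 + (0.15/6)·(k1 + 2k2 + 2k3 + k4) = -1.994232
x=0.350000, y=-1.994232:
  k1 = f(0.350000, -1.994232) = 1.891444
  k2 = f(0.425000, -1.852374) = 1.755379
  k3 = f(0.425000, -1.862579) = 1.758134
  k4 = f(0.500000, -1.730512) = 1.631777
  y ← -1.994232 + (0.15/6)·(k1 + 2k2 + 2k3 + k4) = -1.730476
y(0.5) ≈ -1.7305

-1.7305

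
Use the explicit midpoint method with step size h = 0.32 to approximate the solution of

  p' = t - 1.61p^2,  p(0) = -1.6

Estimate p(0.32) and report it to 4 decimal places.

Midpoint: k1 = f(t_n, p_n); k2 = f(t_n + h/2, p_n + (h/2)·k1); p_{n+1} = p_n + h·k2.
t=0.000000, p=-1.600000:
  k1 = f(0.000000, -1.600000) = -4.121600
  k2 = f(0.160000, -2.259456) = -8.059278
  p ← -1.600000 + 0.32·(-8.059278) = -4.178969
p(0.32) ≈ -4.1790

-4.1790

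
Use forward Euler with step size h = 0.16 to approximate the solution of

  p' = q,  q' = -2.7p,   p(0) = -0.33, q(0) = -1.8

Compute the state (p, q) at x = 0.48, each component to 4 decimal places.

-1.1057, -1.0089

Euler on (p,q): p_{n+1} = p_n + h·p', q_{n+1} = q_n + h·q'.
0.000000: (-0.330000, -1.800000); f=(-1.800000, 0.891000) → (-0.618000, -1.657440)
0.160000: (-0.618000, -1.657440); f=(-1.657440, 1.668600) → (-0.883190, -1.390464)
0.320000: (-0.883190, -1.390464); f=(-1.390464, 2.384614) → (-1.105665, -1.008926)
(p(0.48), q(0.48)) ≈ (-1.1057, -1.0089)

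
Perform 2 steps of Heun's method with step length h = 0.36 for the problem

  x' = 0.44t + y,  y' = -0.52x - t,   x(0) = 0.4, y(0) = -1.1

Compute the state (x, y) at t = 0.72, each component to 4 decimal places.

Heun on (x,y): k1 = f(t_n, state_n); k2 = f(t_n + h, state_n + h·k1); state_{n+1} = state_n + (h/2)·(k1 + k2).
0.000000: (0.400000, -1.100000)
  k1 = (-1.100000, -0.208000)
  predictor → (0.004000, -1.174880)
  k2 = (-1.016480, -0.362080)
  → (0.019034, -1.202614)
0.360000: (0.019034, -1.202614)
  k1 = (-1.044214, -0.369897)
  predictor → (-0.356884, -1.335777)
  k2 = (-1.018977, -0.534421)
  → (-0.352341, -1.365392)
(x(0.72), y(0.72)) ≈ (-0.3523, -1.3654)

-0.3523, -1.3654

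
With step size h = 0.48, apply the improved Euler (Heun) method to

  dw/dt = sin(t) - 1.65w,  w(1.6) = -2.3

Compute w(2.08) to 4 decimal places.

-0.9403

Heun: k1 = f(t_n, w_n); k2 = f(t_n + h, w_n + h·k1); w_{n+1} = w_n + (h/2)·(k1 + k2).
t=1.600000, w=-2.300000:
  k1 = f(1.600000, -2.300000) = 4.794574
  k2 = f(2.080000, 0.001395) = 0.870831
  w ← -2.300000 + (0.48/2)·(4.794574 + 0.870831) = -0.940303
w(2.08) ≈ -0.9403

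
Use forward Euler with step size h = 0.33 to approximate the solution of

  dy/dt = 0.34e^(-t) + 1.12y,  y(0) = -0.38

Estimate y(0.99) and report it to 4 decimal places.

Euler: y_{n+1} = y_n + h·f(t_n, y_n).
t=0.000000, y=-0.380000: f=-0.085600 → y ← -0.380000 + 0.33·(-0.085600) = -0.408248
t=0.330000, y=-0.408248: f=-0.212804 → y ← -0.408248 + 0.33·(-0.212804) = -0.478473
t=0.660000, y=-0.478473: f=-0.360161 → y ← -0.478473 + 0.33·(-0.360161) = -0.597326
y(0.99) ≈ -0.5973

-0.5973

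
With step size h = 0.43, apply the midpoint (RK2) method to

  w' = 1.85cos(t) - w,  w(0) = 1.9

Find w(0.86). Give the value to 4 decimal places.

1.7156

Midpoint: k1 = f(t_n, w_n); k2 = f(t_n + h/2, w_n + (h/2)·k1); w_{n+1} = w_n + h·k2.
t=0.000000, w=1.900000:
  k1 = f(0.000000, 1.900000) = -0.050000
  k2 = f(0.215000, 1.889250) = -0.081844
  w ← 1.900000 + 0.43·(-0.081844) = 1.864807
t=0.430000, w=1.864807:
  k1 = f(0.430000, 1.864807) = -0.183221
  k2 = f(0.645000, 1.825415) = -0.347080
  w ← 1.864807 + 0.43·(-0.347080) = 1.715563
w(0.86) ≈ 1.7156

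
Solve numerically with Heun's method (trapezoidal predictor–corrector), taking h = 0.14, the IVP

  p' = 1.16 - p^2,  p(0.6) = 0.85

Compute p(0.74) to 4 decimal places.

Heun: k1 = f(x_n, p_n); k2 = f(x_n + h, p_n + h·k1); p_{n+1} = p_n + (h/2)·(k1 + k2).
x=0.600000, p=0.850000:
  k1 = f(0.600000, 0.850000) = 0.437500
  k2 = f(0.740000, 0.911250) = 0.329623
  p ← 0.850000 + (0.14/2)·(0.437500 + 0.329623) = 0.903699
p(0.74) ≈ 0.9037

0.9037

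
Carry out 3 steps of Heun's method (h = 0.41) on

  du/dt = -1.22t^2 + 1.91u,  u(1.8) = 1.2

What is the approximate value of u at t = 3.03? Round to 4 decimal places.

Heun: k1 = f(t_n, u_n); k2 = f(t_n + h, u_n + h·k1); u_{n+1} = u_n + (h/2)·(k1 + k2).
t=1.800000, u=1.200000:
  k1 = f(1.800000, 1.200000) = -1.660800
  k2 = f(2.210000, 0.519072) = -4.967174
  u ← 1.200000 + (0.41/2)·(-1.660800 + (-4.967174)) = -0.158735
t=2.210000, u=-0.158735:
  k1 = f(2.210000, -0.158735) = -6.261785
  k2 = f(2.620000, -2.726067) = -13.581356
  u ← -0.158735 + (0.41/2)·(-6.261785 + (-13.581356)) = -4.226579
t=2.620000, u=-4.226579:
  k1 = f(2.620000, -4.226579) = -16.447333
  k2 = f(3.030000, -10.969985) = -32.153370
  u ← -4.226579 + (0.41/2)·(-16.447333 + (-32.153370)) = -14.189723
u(3.03) ≈ -14.1897

-14.1897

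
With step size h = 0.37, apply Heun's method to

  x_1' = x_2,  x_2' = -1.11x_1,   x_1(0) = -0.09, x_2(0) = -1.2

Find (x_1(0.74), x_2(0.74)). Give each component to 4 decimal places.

-0.8837, -0.7739

Heun on (x_1,x_2): k1 = f(t_n, state_n); k2 = f(t_n + h, state_n + h·k1); state_{n+1} = state_n + (h/2)·(k1 + k2).
0.000000: (-0.090000, -1.200000)
  k1 = (-1.200000, 0.099900)
  predictor → (-0.534000, -1.163037)
  k2 = (-1.163037, 0.592740)
  → (-0.527162, -1.071862)
0.370000: (-0.527162, -1.071862)
  k1 = (-1.071862, 0.585150)
  predictor → (-0.923751, -0.855356)
  k2 = (-0.855356, 1.025363)
  → (-0.883697, -0.773917)
(x_1(0.74), x_2(0.74)) ≈ (-0.8837, -0.7739)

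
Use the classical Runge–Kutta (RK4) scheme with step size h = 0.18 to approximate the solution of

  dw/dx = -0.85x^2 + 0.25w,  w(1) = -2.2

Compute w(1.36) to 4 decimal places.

-2.8544

RK4: k1 = f(x_n, w_n); k2 = f(x_n + h/2, w_n + (h/2)·k1); k3 = f(x_n + h/2, w_n + (h/2)·k2); k4 = f(x_n + h, w_n + h·k3); w_{n+1} = w_n + (h/6)·(k1 + 2k2 + 2k3 + k4).
x=1.000000, w=-2.200000:
  k1 = f(1.000000, -2.200000) = -1.400000
  k2 = f(1.090000, -2.326000) = -1.591385
  k3 = f(1.090000, -2.343225) = -1.595691
  k4 = f(1.180000, -2.487224) = -1.805346
  w ← -2.200000 + (0.18/6)·(k1 + 2k2 + 2k3 + k4) = -2.487385
x=1.180000, w=-2.487385:
  k1 = f(1.180000, -2.487385) = -1.805386
  k2 = f(1.270000, -2.649870) = -2.033432
  k3 = f(1.270000, -2.670394) = -2.038563
  k4 = f(1.360000, -2.854326) = -2.285742
  w ← -2.487385 + (0.18/6)·(k1 + 2k2 + 2k3 + k4) = -2.854439
w(1.36) ≈ -2.8544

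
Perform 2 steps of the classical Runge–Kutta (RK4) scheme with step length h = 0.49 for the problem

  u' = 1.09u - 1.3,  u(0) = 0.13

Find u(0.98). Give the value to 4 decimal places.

-1.8984

RK4: k1 = f(t_n, u_n); k2 = f(t_n + h/2, u_n + (h/2)·k1); k3 = f(t_n + h/2, u_n + (h/2)·k2); k4 = f(t_n + h, u_n + h·k3); u_{n+1} = u_n + (h/6)·(k1 + 2k2 + 2k3 + k4).
t=0.000000, u=0.130000:
  k1 = f(0.000000, 0.130000) = -1.158300
  k2 = f(0.245000, -0.153784) = -1.467624
  k3 = f(0.245000, -0.229568) = -1.550229
  k4 = f(0.490000, -0.629612) = -1.986277
  u ← 0.130000 + (0.49/6)·(k1 + 2k2 + 2k3 + k4) = -0.619723
t=0.490000, u=-0.619723:
  k1 = f(0.490000, -0.619723) = -1.975498
  k2 = f(0.735000, -1.103720) = -2.503055
  k3 = f(0.735000, -1.232972) = -2.643939
  k4 = f(0.980000, -1.915253) = -3.387626
  u ← -0.619723 + (0.49/6)·(k1 + 2k2 + 2k3 + k4) = -1.898387
u(0.98) ≈ -1.8984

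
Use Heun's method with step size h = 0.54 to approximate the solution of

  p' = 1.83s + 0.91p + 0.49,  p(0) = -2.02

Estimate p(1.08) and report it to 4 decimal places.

-3.0273

Heun: k1 = f(s_n, p_n); k2 = f(s_n + h, p_n + h·k1); p_{n+1} = p_n + (h/2)·(k1 + k2).
s=0.000000, p=-2.020000:
  k1 = f(0.000000, -2.020000) = -1.348200
  k2 = f(0.540000, -2.748028) = -1.022505
  p ← -2.020000 + (0.54/2)·(-1.348200 + (-1.022505)) = -2.660090
s=0.540000, p=-2.660090:
  k1 = f(0.540000, -2.660090) = -0.942482
  k2 = f(1.080000, -3.169031) = -0.417418
  p ← -2.660090 + (0.54/2)·(-0.942482 + (-0.417418)) = -3.027264
p(1.08) ≈ -3.0273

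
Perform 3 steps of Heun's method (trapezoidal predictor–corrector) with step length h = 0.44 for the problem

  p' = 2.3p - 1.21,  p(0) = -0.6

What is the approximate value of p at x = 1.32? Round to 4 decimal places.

Heun: k1 = f(x_n, p_n); k2 = f(x_n + h, p_n + h·k1); p_{n+1} = p_n + (h/2)·(k1 + k2).
x=0.000000, p=-0.600000:
  k1 = f(0.000000, -0.600000) = -2.590000
  k2 = f(0.440000, -1.739600) = -5.211080
  p ← -0.600000 + (0.44/2)·(-2.590000 + (-5.211080)) = -2.316238
x=0.440000, p=-2.316238:
  k1 = f(0.440000, -2.316238) = -6.537346
  k2 = f(0.880000, -5.192670) = -13.153141
  p ← -2.316238 + (0.44/2)·(-6.537346 + (-13.153141)) = -6.648145
x=0.880000, p=-6.648145:
  k1 = f(0.880000, -6.648145) = -16.500733
  k2 = f(1.320000, -13.908467) = -33.199475
  p ← -6.648145 + (0.44/2)·(-16.500733 + (-33.199475)) = -17.582191
p(1.32) ≈ -17.5822

-17.5822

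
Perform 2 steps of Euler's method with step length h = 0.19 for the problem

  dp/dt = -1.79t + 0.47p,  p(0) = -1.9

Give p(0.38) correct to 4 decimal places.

-2.3191

Euler: p_{n+1} = p_n + h·f(t_n, p_n).
t=0.000000, p=-1.900000: f=-0.893000 → p ← -1.900000 + 0.19·(-0.893000) = -2.069670
t=0.190000, p=-2.069670: f=-1.312845 → p ← -2.069670 + 0.19·(-1.312845) = -2.319111
p(0.38) ≈ -2.3191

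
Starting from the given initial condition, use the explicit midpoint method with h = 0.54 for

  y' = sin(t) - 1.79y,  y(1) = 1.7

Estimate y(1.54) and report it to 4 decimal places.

1.1471

Midpoint: k1 = f(t_n, y_n); k2 = f(t_n + h/2, y_n + (h/2)·k1); y_{n+1} = y_n + h·k2.
t=1.000000, y=1.700000:
  k1 = f(1.000000, 1.700000) = -2.201529
  k2 = f(1.270000, 1.105587) = -1.023900
  y ← 1.700000 + 0.54·(-1.023900) = 1.147094
y(1.54) ≈ 1.1471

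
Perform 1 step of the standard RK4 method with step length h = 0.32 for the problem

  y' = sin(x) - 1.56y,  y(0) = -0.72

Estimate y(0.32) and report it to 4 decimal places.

-0.3939

RK4: k1 = f(x_n, y_n); k2 = f(x_n + h/2, y_n + (h/2)·k1); k3 = f(x_n + h/2, y_n + (h/2)·k2); k4 = f(x_n + h, y_n + h·k3); y_{n+1} = y_n + (h/6)·(k1 + 2k2 + 2k3 + k4).
x=0.000000, y=-0.720000:
  k1 = f(0.000000, -0.720000) = 1.123200
  k2 = f(0.160000, -0.540288) = 1.002167
  k3 = f(0.160000, -0.559653) = 1.032377
  k4 = f(0.320000, -0.389639) = 0.922404
  y ← -0.720000 + (0.32/6)·(k1 + 2k2 + 2k3 + k4) = -0.393883
y(0.32) ≈ -0.3939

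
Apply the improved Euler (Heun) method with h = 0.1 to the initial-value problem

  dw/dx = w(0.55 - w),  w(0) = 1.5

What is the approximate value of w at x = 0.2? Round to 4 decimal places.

1.2725

Heun: k1 = f(x_n, w_n); k2 = f(x_n + h, w_n + h·k1); w_{n+1} = w_n + (h/2)·(k1 + k2).
x=0.000000, w=1.500000:
  k1 = f(0.000000, 1.500000) = -1.425000
  k2 = f(0.100000, 1.357500) = -1.096181
  w ← 1.500000 + (0.1/2)·(-1.425000 + (-1.096181)) = 1.373941
x=0.100000, w=1.373941:
  k1 = f(0.100000, 1.373941) = -1.132046
  k2 = f(0.200000, 1.260736) = -0.896051
  w ← 1.373941 + (0.1/2)·(-1.132046 + (-0.896051)) = 1.272536
w(0.2) ≈ 1.2725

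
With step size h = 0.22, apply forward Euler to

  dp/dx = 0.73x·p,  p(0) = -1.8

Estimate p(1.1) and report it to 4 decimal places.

-2.5187

Euler: p_{n+1} = p_n + h·f(x_n, p_n).
x=0.000000, p=-1.800000: f=0.000000 → p ← -1.800000 + 0.22·0.000000 = -1.800000
x=0.220000, p=-1.800000: f=-0.289080 → p ← -1.800000 + 0.22·(-0.289080) = -1.863598
x=0.440000, p=-1.863598: f=-0.598588 → p ← -1.863598 + 0.22·(-0.598588) = -1.995287
x=0.660000, p=-1.995287: f=-0.961329 → p ← -1.995287 + 0.22·(-0.961329) = -2.206779
x=0.880000, p=-2.206779: f=-1.417635 → p ← -2.206779 + 0.22·(-1.417635) = -2.518659
p(1.1) ≈ -2.5187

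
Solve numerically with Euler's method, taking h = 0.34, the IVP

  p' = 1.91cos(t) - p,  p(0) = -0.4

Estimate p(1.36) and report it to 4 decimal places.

1.0506

Euler: p_{n+1} = p_n + h·f(t_n, p_n).
t=0.000000, p=-0.400000: f=2.310000 → p ← -0.400000 + 0.34·2.310000 = 0.385400
t=0.340000, p=0.385400: f=1.415261 → p ← 0.385400 + 0.34·1.415261 = 0.866589
t=0.680000, p=0.866589: f=0.618575 → p ← 0.866589 + 0.34·0.618575 = 1.076904
t=1.020000, p=1.076904: f=-0.077275 → p ← 1.076904 + 0.34·(-0.077275) = 1.050631
p(1.36) ≈ 1.0506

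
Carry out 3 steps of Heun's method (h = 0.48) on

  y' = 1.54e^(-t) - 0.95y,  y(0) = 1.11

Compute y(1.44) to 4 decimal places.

0.8193

Heun: k1 = f(t_n, y_n); k2 = f(t_n + h, y_n + h·k1); y_{n+1} = y_n + (h/2)·(k1 + k2).
t=0.000000, y=1.110000:
  k1 = f(0.000000, 1.110000) = 0.485500
  k2 = f(0.480000, 1.343040) = -0.322962
  y ← 1.110000 + (0.48/2)·(0.485500 + (-0.322962)) = 1.149009
t=0.480000, y=1.149009:
  k1 = f(0.480000, 1.149009) = -0.138632
  k2 = f(0.960000, 1.082466) = -0.438687
  y ← 1.149009 + (0.48/2)·(-0.138632 + (-0.438687)) = 1.010452
t=0.960000, y=1.010452:
  k1 = f(0.960000, 1.010452) = -0.370275
  k2 = f(1.440000, 0.832721) = -0.426216
  y ← 1.010452 + (0.48/2)·(-0.370275 + (-0.426216)) = 0.819295
y(1.44) ≈ 0.8193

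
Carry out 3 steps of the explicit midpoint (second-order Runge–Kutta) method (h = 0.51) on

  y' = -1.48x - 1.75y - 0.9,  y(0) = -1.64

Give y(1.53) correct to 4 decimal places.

-1.5331

Midpoint: k1 = f(x_n, y_n); k2 = f(x_n + h/2, y_n + (h/2)·k1); y_{n+1} = y_n + h·k2.
x=0.000000, y=-1.640000:
  k1 = f(0.000000, -1.640000) = 1.970000
  k2 = f(0.255000, -1.137650) = 0.713487
  y ← -1.640000 + 0.51·0.713487 = -1.276121
x=0.510000, y=-1.276121:
  k1 = f(0.510000, -1.276121) = 0.578412
  k2 = f(0.765000, -1.128626) = -0.057104
  y ← -1.276121 + 0.51·(-0.057104) = -1.305244
x=1.020000, y=-1.305244:
  k1 = f(1.020000, -1.305244) = -0.125422
  k2 = f(1.275000, -1.337227) = -0.446853
  y ← -1.305244 + 0.51·(-0.446853) = -1.533139
y(1.53) ≈ -1.5331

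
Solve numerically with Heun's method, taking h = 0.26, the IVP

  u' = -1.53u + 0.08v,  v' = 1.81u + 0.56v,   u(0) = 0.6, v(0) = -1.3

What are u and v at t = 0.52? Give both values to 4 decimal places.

0.2434, -1.3065

Heun on (u,v): k1 = f(t_n, state_n); k2 = f(t_n + h, state_n + h·k1); state_{n+1} = state_n + (h/2)·(k1 + k2).
0.000000: (0.600000, -1.300000)
  k1 = (-1.022000, 0.358000)
  predictor → (0.334280, -1.206920)
  k2 = (-0.608002, -0.070828)
  → (0.388100, -1.262668)
0.260000: (0.388100, -1.262668)
  k1 = (-0.694806, -0.004633)
  predictor → (0.207450, -1.263872)
  k2 = (-0.418509, -0.332284)
  → (0.243369, -1.306467)
(u(0.52), v(0.52)) ≈ (0.2434, -1.3065)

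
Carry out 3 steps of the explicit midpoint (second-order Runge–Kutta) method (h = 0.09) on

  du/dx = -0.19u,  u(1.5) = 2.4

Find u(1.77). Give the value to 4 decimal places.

Midpoint: k1 = f(x_n, u_n); k2 = f(x_n + h/2, u_n + (h/2)·k1); u_{n+1} = u_n + h·k2.
x=1.500000, u=2.400000:
  k1 = f(1.500000, 2.400000) = -0.456000
  k2 = f(1.545000, 2.379480) = -0.452101
  u ← 2.400000 + 0.09·(-0.452101) = 2.359311
x=1.590000, u=2.359311:
  k1 = f(1.590000, 2.359311) = -0.448269
  k2 = f(1.635000, 2.339139) = -0.444436
  u ← 2.359311 + 0.09·(-0.444436) = 2.319312
x=1.680000, u=2.319312:
  k1 = f(1.680000, 2.319312) = -0.440669
  k2 = f(1.725000, 2.299482) = -0.436901
  u ← 2.319312 + 0.09·(-0.436901) = 2.279990
u(1.77) ≈ 2.2800

2.2800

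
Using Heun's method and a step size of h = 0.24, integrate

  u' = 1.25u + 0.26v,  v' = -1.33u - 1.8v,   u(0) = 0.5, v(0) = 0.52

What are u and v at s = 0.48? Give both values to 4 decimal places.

Heun on (u,v): k1 = f(s_n, state_n); k2 = f(s_n + h, state_n + h·k1); state_{n+1} = state_n + (h/2)·(k1 + k2).
0.000000: (0.500000, 0.520000)
  k1 = (0.760200, -1.601000)
  predictor → (0.682448, 0.135760)
  k2 = (0.888358, -1.152024)
  → (0.697827, 0.189637)
0.240000: (0.697827, 0.189637)
  k1 = (0.921589, -1.269457)
  predictor → (0.919008, -0.115032)
  k2 = (1.118852, -1.015223)
  → (0.942680, -0.084524)
(u(0.48), v(0.48)) ≈ (0.9427, -0.0845)

0.9427, -0.0845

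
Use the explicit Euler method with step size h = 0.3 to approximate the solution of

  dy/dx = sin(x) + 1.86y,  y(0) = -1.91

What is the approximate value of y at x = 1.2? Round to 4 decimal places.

-10.5398

Euler: y_{n+1} = y_n + h·f(x_n, y_n).
x=0.000000, y=-1.910000: f=-3.552600 → y ← -1.910000 + 0.3·(-3.552600) = -2.975780
x=0.300000, y=-2.975780: f=-5.239431 → y ← -2.975780 + 0.3·(-5.239431) = -4.547609
x=0.600000, y=-4.547609: f=-7.893911 → y ← -4.547609 + 0.3·(-7.893911) = -6.915782
x=0.900000, y=-6.915782: f=-12.080028 → y ← -6.915782 + 0.3·(-12.080028) = -10.539791
y(1.2) ≈ -10.5398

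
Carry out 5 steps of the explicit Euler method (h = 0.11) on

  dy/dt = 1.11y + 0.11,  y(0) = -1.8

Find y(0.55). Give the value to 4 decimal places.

Euler: y_{n+1} = y_n + h·f(t_n, y_n).
t=0.000000, y=-1.800000: f=-1.888000 → y ← -1.800000 + 0.11·(-1.888000) = -2.007680
t=0.110000, y=-2.007680: f=-2.118525 → y ← -2.007680 + 0.11·(-2.118525) = -2.240718
t=0.220000, y=-2.240718: f=-2.377197 → y ← -2.240718 + 0.11·(-2.377197) = -2.502209
t=0.330000, y=-2.502209: f=-2.667452 → y ← -2.502209 + 0.11·(-2.667452) = -2.795629
t=0.440000, y=-2.795629: f=-2.993148 → y ← -2.795629 + 0.11·(-2.993148) = -3.124875
y(0.55) ≈ -3.1249

-3.1249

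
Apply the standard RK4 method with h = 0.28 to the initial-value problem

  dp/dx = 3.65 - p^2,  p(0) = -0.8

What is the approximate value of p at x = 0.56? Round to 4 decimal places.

1.0560

RK4: k1 = f(x_n, p_n); k2 = f(x_n + h/2, p_n + (h/2)·k1); k3 = f(x_n + h/2, p_n + (h/2)·k2); k4 = f(x_n + h, p_n + h·k3); p_{n+1} = p_n + (h/6)·(k1 + 2k2 + 2k3 + k4).
x=0.000000, p=-0.800000:
  k1 = f(0.000000, -0.800000) = 3.010000
  k2 = f(0.140000, -0.378600) = 3.506662
  k3 = f(0.140000, -0.309067) = 3.554477
  k4 = f(0.280000, 0.195254) = 3.611876
  p ← -0.800000 + (0.28/6)·(k1 + 2k2 + 2k3 + k4) = 0.168061
x=0.280000, p=0.168061:
  k1 = f(0.280000, 0.168061) = 3.621756
  k2 = f(0.420000, 0.675106) = 3.194231
  k3 = f(0.420000, 0.615253) = 3.271464
  k4 = f(0.560000, 1.084070) = 2.474791
  p ← 0.168061 + (0.28/6)·(k1 + 2k2 + 2k3 + k4) = 1.056031
p(0.56) ≈ 1.0560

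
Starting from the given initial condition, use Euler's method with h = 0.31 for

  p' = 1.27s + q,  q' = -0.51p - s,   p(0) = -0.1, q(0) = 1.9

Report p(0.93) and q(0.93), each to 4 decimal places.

Euler on (p,q): p_{n+1} = p_n + h·p', q_{n+1} = q_n + h·q'.
0.000000: (-0.100000, 1.900000); f=(1.900000, 0.051000) → (0.489000, 1.915810)
0.310000: (0.489000, 1.915810); f=(2.309510, -0.559390) → (1.204948, 1.742399)
0.620000: (1.204948, 1.742399); f=(2.529799, -1.234524) → (1.989186, 1.359697)
(p(0.93), q(0.93)) ≈ (1.9892, 1.3597)

1.9892, 1.3597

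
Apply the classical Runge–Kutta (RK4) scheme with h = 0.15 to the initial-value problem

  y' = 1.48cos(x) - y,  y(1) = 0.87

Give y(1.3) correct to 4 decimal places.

0.7980

RK4: k1 = f(x_n, y_n); k2 = f(x_n + h/2, y_n + (h/2)·k1); k3 = f(x_n + h/2, y_n + (h/2)·k2); k4 = f(x_n + h, y_n + h·k3); y_{n+1} = y_n + (h/6)·(k1 + 2k2 + 2k3 + k4).
x=1.000000, y=0.870000:
  k1 = f(1.000000, 0.870000) = -0.070353
  k2 = f(1.075000, 0.864724) = -0.160640
  k3 = f(1.075000, 0.857952) = -0.153868
  k4 = f(1.150000, 0.846920) = -0.242358
  y ← 0.870000 + (0.15/6)·(k1 + 2k2 + 2k3 + k4) = 0.846457
x=1.150000, y=0.846457:
  k1 = f(1.150000, 0.846457) = -0.241895
  k2 = f(1.225000, 0.828315) = -0.326675
  k3 = f(1.225000, 0.821956) = -0.320316
  k4 = f(1.300000, 0.798409) = -0.402511
  y ← 0.846457 + (0.15/6)·(k1 + 2k2 + 2k3 + k4) = 0.797997
y(1.3) ≈ 0.7980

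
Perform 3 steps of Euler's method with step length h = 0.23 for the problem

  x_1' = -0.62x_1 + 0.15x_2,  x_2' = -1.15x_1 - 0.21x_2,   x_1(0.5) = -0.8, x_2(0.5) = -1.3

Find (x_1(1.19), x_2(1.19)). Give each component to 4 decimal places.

-0.5946, -0.5699

Euler on (x_1,x_2): x_1_{n+1} = x_1_n + h·x_1', x_2_{n+1} = x_2_n + h·x_2'.
0.500000: (-0.800000, -1.300000); f=(0.301000, 1.193000) → (-0.730770, -1.025610)
0.730000: (-0.730770, -1.025610); f=(0.299236, 1.055764) → (-0.661946, -0.782784)
0.960000: (-0.661946, -0.782784); f=(0.292989, 0.925622) → (-0.594558, -0.569891)
(x_1(1.19), x_2(1.19)) ≈ (-0.5946, -0.5699)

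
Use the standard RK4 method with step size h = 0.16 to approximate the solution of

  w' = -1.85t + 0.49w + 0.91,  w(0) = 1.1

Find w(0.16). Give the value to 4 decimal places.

1.3169

RK4: k1 = f(t_n, w_n); k2 = f(t_n + h/2, w_n + (h/2)·k1); k3 = f(t_n + h/2, w_n + (h/2)·k2); k4 = f(t_n + h, w_n + h·k3); w_{n+1} = w_n + (h/6)·(k1 + 2k2 + 2k3 + k4).
t=0.000000, w=1.100000:
  k1 = f(0.000000, 1.100000) = 1.449000
  k2 = f(0.080000, 1.215920) = 1.357801
  k3 = f(0.080000, 1.208624) = 1.354226
  k4 = f(0.160000, 1.316676) = 1.259171
  w ← 1.100000 + (0.16/6)·(k1 + 2k2 + 2k3 + k4) = 1.316859
w(0.16) ≈ 1.3169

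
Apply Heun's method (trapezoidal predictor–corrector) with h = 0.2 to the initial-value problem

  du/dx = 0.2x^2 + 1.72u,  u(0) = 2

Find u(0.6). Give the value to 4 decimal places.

5.5444

Heun: k1 = f(x_n, u_n); k2 = f(x_n + h, u_n + h·k1); u_{n+1} = u_n + (h/2)·(k1 + k2).
x=0.000000, u=2.000000:
  k1 = f(0.000000, 2.000000) = 3.440000
  k2 = f(0.200000, 2.688000) = 4.631360
  u ← 2.000000 + (0.2/2)·(3.440000 + 4.631360) = 2.807136
x=0.200000, u=2.807136:
  k1 = f(0.200000, 2.807136) = 4.836274
  k2 = f(0.400000, 3.774391) = 6.523952
  u ← 2.807136 + (0.2/2)·(4.836274 + 6.523952) = 3.943159
x=0.400000, u=3.943159:
  k1 = f(0.400000, 3.943159) = 6.814233
  k2 = f(0.600000, 5.306005) = 9.198329
  u ← 3.943159 + (0.2/2)·(6.814233 + 9.198329) = 5.544415
u(0.6) ≈ 5.5444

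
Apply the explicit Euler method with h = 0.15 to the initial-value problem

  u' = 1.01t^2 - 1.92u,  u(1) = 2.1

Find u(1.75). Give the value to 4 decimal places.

Euler: u_{n+1} = u_n + h·f(t_n, u_n).
t=1.000000, u=2.100000: f=-3.022000 → u ← 2.100000 + 0.15·(-3.022000) = 1.646700
t=1.150000, u=1.646700: f=-1.825939 → u ← 1.646700 + 0.15·(-1.825939) = 1.372809
t=1.300000, u=1.372809: f=-0.928894 → u ← 1.372809 + 0.15·(-0.928894) = 1.233475
t=1.450000, u=1.233475: f=-0.244747 → u ← 1.233475 + 0.15·(-0.244747) = 1.196763
t=1.600000, u=1.196763: f=0.287815 → u ← 1.196763 + 0.15·0.287815 = 1.239935
u(1.75) ≈ 1.2399

1.2399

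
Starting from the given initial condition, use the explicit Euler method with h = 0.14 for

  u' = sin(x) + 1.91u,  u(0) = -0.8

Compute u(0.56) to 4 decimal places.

Euler: u_{n+1} = u_n + h·f(x_n, u_n).
x=0.000000, u=-0.800000: f=-1.528000 → u ← -0.800000 + 0.14·(-1.528000) = -1.013920
x=0.140000, u=-1.013920: f=-1.797044 → u ← -1.013920 + 0.14·(-1.797044) = -1.265506
x=0.280000, u=-1.265506: f=-2.140761 → u ← -1.265506 + 0.14·(-2.140761) = -1.565213
x=0.420000, u=-1.565213: f=-2.581796 → u ← -1.565213 + 0.14·(-2.581796) = -1.926664
u(0.56) ≈ -1.9267

-1.9267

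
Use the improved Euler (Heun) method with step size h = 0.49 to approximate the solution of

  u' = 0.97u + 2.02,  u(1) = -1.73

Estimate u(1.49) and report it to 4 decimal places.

-1.5227

Heun: k1 = f(t_n, u_n); k2 = f(t_n + h, u_n + h·k1); u_{n+1} = u_n + (h/2)·(k1 + k2).
t=1.000000, u=-1.730000:
  k1 = f(1.000000, -1.730000) = 0.341900
  k2 = f(1.490000, -1.562469) = 0.504405
  u ← -1.730000 + (0.49/2)·(0.341900 + 0.504405) = -1.522655
u(1.49) ≈ -1.5227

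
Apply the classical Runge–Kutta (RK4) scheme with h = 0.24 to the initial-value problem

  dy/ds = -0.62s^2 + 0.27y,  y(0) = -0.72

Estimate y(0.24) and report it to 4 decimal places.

-0.7711

RK4: k1 = f(s_n, y_n); k2 = f(s_n + h/2, y_n + (h/2)·k1); k3 = f(s_n + h/2, y_n + (h/2)·k2); k4 = f(s_n + h, y_n + h·k3); y_{n+1} = y_n + (h/6)·(k1 + 2k2 + 2k3 + k4).
s=0.000000, y=-0.720000:
  k1 = f(0.000000, -0.720000) = -0.194400
  k2 = f(0.120000, -0.743328) = -0.209627
  k3 = f(0.120000, -0.745155) = -0.210120
  k4 = f(0.240000, -0.770429) = -0.243728
  y ← -0.720000 + (0.24/6)·(k1 + 2k2 + 2k3 + k4) = -0.771105
y(0.24) ≈ -0.7711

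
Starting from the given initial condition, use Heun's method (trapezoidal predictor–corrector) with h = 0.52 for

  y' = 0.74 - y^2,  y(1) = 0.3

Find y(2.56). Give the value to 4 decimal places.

0.7793

Heun: k1 = f(s_n, y_n); k2 = f(s_n + h, y_n + h·k1); y_{n+1} = y_n + (h/2)·(k1 + k2).
s=1.000000, y=0.300000:
  k1 = f(1.000000, 0.300000) = 0.650000
  k2 = f(1.520000, 0.638000) = 0.332956
  y ← 0.300000 + (0.52/2)·(0.650000 + 0.332956) = 0.555569
s=1.520000, y=0.555569:
  k1 = f(1.520000, 0.555569) = 0.431344
  k2 = f(2.040000, 0.779867) = 0.131807
  y ← 0.555569 + (0.52/2)·(0.431344 + 0.131807) = 0.701988
s=2.040000, y=0.701988:
  k1 = f(2.040000, 0.701988) = 0.247213
  k2 = f(2.560000, 0.830539) = 0.050206
  y ← 0.701988 + (0.52/2)·(0.247213 + 0.050206) = 0.779317
y(2.56) ≈ 0.7793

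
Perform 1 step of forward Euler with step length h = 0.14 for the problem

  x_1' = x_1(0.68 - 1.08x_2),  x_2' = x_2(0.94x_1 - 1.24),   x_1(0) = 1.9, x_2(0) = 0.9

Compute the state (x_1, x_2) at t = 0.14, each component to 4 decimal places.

Euler on (x_1,x_2): x_1_{n+1} = x_1_n + h·x_1', x_2_{n+1} = x_2_n + h·x_2'.
0.000000: (1.900000, 0.900000); f=(-0.554800, 0.491400) → (1.822328, 0.968796)
(x_1(0.14), x_2(0.14)) ≈ (1.8223, 0.9688)

1.8223, 0.9688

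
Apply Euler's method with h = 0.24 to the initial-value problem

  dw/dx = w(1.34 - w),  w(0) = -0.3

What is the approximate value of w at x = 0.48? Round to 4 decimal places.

-0.5945

Euler: w_{n+1} = w_n + h·f(x_n, w_n).
x=0.000000, w=-0.300000: f=-0.492000 → w ← -0.300000 + 0.24·(-0.492000) = -0.418080
x=0.240000, w=-0.418080: f=-0.735018 → w ← -0.418080 + 0.24·(-0.735018) = -0.594484
w(0.48) ≈ -0.5945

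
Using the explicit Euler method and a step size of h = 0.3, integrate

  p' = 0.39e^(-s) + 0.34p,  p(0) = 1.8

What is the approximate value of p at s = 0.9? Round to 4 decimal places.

Euler: p_{n+1} = p_n + h·f(s_n, p_n).
s=0.000000, p=1.800000: f=1.002000 → p ← 1.800000 + 0.3·1.002000 = 2.100600
s=0.300000, p=2.100600: f=1.003123 → p ← 2.100600 + 0.3·1.003123 = 2.401537
s=0.600000, p=2.401537: f=1.030559 → p ← 2.401537 + 0.3·1.030559 = 2.710705
p(0.9) ≈ 2.7107

2.7107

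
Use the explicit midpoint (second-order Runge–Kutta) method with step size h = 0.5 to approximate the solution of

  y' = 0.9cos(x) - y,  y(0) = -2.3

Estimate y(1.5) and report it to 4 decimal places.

Midpoint: k1 = f(x_n, y_n); k2 = f(x_n + h/2, y_n + (h/2)·k1); y_{n+1} = y_n + h·k2.
x=0.000000, y=-2.300000:
  k1 = f(0.000000, -2.300000) = 3.200000
  k2 = f(0.250000, -1.500000) = 2.372021
  y ← -2.300000 + 0.5·2.372021 = -1.113989
x=0.500000, y=-1.113989:
  k1 = f(0.500000, -1.113989) = 1.903814
  k2 = f(0.750000, -0.638036) = 1.296556
  y ← -1.113989 + 0.5·1.296556 = -0.465711
x=1.000000, y=-0.465711:
  k1 = f(1.000000, -0.465711) = 0.951984
  k2 = f(1.250000, -0.227716) = 0.511506
  y ← -0.465711 + 0.5·0.511506 = -0.209959
y(1.5) ≈ -0.2100

-0.2100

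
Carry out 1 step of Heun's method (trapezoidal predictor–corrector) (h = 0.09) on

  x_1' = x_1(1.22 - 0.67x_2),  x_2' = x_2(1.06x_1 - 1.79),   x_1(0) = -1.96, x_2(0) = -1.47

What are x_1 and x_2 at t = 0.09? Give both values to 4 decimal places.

-2.3513, -1.0296

Heun on (x_1,x_2): k1 = f(t_n, state_n); k2 = f(t_n + h, state_n + h·k1); state_{n+1} = state_n + (h/2)·(k1 + k2).
0.000000: (-1.960000, -1.470000)
  k1 = (-4.321604, 5.685372)
  predictor → (-2.348944, -0.958317)
  k2 = (-4.373904, 4.101481)
  → (-2.351298, -1.029592)
(x_1(0.09), x_2(0.09)) ≈ (-2.3513, -1.0296)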